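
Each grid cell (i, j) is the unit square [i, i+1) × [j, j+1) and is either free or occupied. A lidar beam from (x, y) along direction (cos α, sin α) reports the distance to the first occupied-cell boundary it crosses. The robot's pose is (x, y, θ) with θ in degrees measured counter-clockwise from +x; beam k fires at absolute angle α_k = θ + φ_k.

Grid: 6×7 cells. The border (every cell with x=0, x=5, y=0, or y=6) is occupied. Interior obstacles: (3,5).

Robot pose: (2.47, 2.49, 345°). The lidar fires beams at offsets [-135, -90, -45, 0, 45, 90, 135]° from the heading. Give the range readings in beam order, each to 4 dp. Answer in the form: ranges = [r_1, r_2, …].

ranges = [1.6974, 1.5426, 1.7205, 2.6192, 2.9214, 2.5985, 2.9400]

beam 1: φ=-135°, α=210°
  direction (-0.8660, -0.5000); cell (2,2); t to first gridline: x 0.5427, y 0.9800 (then +1.1547 / +2.0000)
    (1,2) via x @ 0.5427
    (1,1) via y @ 0.9800
    (0,1) via x @ 1.6974  # hit
  → r_1 = 1.6974
beam 2: φ=-90°, α=255°
  direction (-0.2588, -0.9659); cell (2,2); t to first gridline: x 1.8159, y 0.5073 (then +3.8637 / +1.0353)
    (2,1) via y @ 0.5073
    (2,0) via y @ 1.5426  # hit
  → r_2 = 1.5426
beam 3: φ=-45°, α=300°
  direction (0.5000, -0.8660); cell (2,2); t to first gridline: x 1.0600, y 0.5658 (then +2.0000 / +1.1547)
    (2,1) via y @ 0.5658
    (3,1) via x @ 1.0600
    (3,0) via y @ 1.7205  # hit
  → r_3 = 1.7205
beam 4: φ=0°, α=345°
  direction (0.9659, -0.2588); cell (2,2); t to first gridline: x 0.5487, y 1.8932 (then +1.0353 / +3.8637)
    (3,2) via x @ 0.5487
    (4,2) via x @ 1.5840
    (4,1) via y @ 1.8932
    (5,1) via x @ 2.6192  # hit
  → r_4 = 2.6192
beam 5: φ=45°, α=30°
  direction (0.8660, 0.5000); cell (2,2); t to first gridline: x 0.6120, y 1.0200 (then +1.1547 / +2.0000)
    (3,2) via x @ 0.6120
    (3,3) via y @ 1.0200
    (4,3) via x @ 1.7667
    (5,3) via x @ 2.9214  # hit
  → r_5 = 2.9214
beam 6: φ=90°, α=75°
  direction (0.2588, 0.9659); cell (2,2); t to first gridline: x 2.0478, y 0.5280 (then +3.8637 / +1.0353)
    (2,3) via y @ 0.5280
    (2,4) via y @ 1.5633
    (3,4) via x @ 2.0478
    (3,5) via y @ 2.5985  # hit
  → r_6 = 2.5985
beam 7: φ=135°, α=120°
  direction (-0.5000, 0.8660); cell (2,2); t to first gridline: x 0.9400, y 0.5889 (then +2.0000 / +1.1547)
    (2,3) via y @ 0.5889
    (1,3) via x @ 0.9400
    (1,4) via y @ 1.7436
    (1,5) via y @ 2.8983
    (0,5) via x @ 2.9400  # hit
  → r_7 = 2.9400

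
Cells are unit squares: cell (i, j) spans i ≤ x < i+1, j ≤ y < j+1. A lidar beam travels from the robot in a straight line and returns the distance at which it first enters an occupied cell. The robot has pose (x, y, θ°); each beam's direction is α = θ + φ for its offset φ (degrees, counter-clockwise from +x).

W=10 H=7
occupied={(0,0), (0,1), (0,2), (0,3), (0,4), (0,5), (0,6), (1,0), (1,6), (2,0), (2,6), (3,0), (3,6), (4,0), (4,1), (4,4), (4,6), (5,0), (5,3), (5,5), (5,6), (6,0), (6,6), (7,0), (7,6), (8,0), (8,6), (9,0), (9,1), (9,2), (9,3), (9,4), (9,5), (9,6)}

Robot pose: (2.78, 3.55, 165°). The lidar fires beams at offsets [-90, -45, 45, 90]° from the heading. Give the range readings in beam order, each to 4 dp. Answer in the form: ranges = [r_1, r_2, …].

beam 1: φ=-90°, α=75°
  direction (0.2588, 0.9659); cell (2,3); t to first gridline: x 0.8500, y 0.4659 (then +3.8637 / +1.0353)
    (2,4) via y @ 0.4659
    (3,4) via x @ 0.8500
    (3,5) via y @ 1.5012
    (3,6) via y @ 2.5364  # hit
  → r_1 = 2.5364
beam 2: φ=-45°, α=120°
  direction (-0.5000, 0.8660); cell (2,3); t to first gridline: x 1.5600, y 0.5196 (then +2.0000 / +1.1547)
    (2,4) via y @ 0.5196
    (1,4) via x @ 1.5600
    (1,5) via y @ 1.6743
    (1,6) via y @ 2.8290  # hit
  → r_2 = 2.8290
beam 3: φ=45°, α=210°
  direction (-0.8660, -0.5000); cell (2,3); t to first gridline: x 0.9007, y 1.1000 (then +1.1547 / +2.0000)
    (1,3) via x @ 0.9007
    (1,2) via y @ 1.1000
    (0,2) via x @ 2.0554  # hit
  → r_3 = 2.0554
beam 4: φ=90°, α=255°
  direction (-0.2588, -0.9659); cell (2,3); t to first gridline: x 3.0137, y 0.5694 (then +3.8637 / +1.0353)
    (2,2) via y @ 0.5694
    (2,1) via y @ 1.6047
    (2,0) via y @ 2.6400  # hit
  → r_4 = 2.6400

ranges = [2.5364, 2.8290, 2.0554, 2.6400]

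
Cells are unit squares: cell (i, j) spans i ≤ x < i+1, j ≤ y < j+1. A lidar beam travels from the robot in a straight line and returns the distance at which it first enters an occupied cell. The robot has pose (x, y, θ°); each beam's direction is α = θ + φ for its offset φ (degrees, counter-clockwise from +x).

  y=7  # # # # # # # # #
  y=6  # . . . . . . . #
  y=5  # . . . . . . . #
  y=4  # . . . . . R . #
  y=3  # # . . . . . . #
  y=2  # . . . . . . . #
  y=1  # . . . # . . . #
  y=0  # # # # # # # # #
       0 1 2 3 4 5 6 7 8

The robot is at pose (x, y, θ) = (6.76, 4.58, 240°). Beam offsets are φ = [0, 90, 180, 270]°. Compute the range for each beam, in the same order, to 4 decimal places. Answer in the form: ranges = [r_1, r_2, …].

ranges = [3.5200, 1.4318, 2.4800, 4.8400]

beam 1: φ=0°, α=240°
  direction (-0.5000, -0.8660); cell (6,4); t to first gridline: x 1.5200, y 0.6697 (then +2.0000 / +1.1547)
    (6,3) via y @ 0.6697
    (5,3) via x @ 1.5200
    (5,2) via y @ 1.8244
    (5,1) via y @ 2.9791
    (4,1) via x @ 3.5200  # hit
  → r_1 = 3.5200
beam 2: φ=90°, α=330°
  direction (0.8660, -0.5000); cell (6,4); t to first gridline: x 0.2771, y 1.1600 (then +1.1547 / +2.0000)
    (7,4) via x @ 0.2771
    (7,3) via y @ 1.1600
    (8,3) via x @ 1.4318  # hit
  → r_2 = 1.4318
beam 3: φ=180°, α=60°
  direction (0.5000, 0.8660); cell (6,4); t to first gridline: x 0.4800, y 0.4850 (then +2.0000 / +1.1547)
    (7,4) via x @ 0.4800
    (7,5) via y @ 0.4850
    (7,6) via y @ 1.6397
    (8,6) via x @ 2.4800  # hit
  → r_3 = 2.4800
beam 4: φ=270°, α=150°
  direction (-0.8660, 0.5000); cell (6,4); t to first gridline: x 0.8776, y 0.8400 (then +1.1547 / +2.0000)
    (6,5) via y @ 0.8400
    (5,5) via x @ 0.8776
    (4,5) via x @ 2.0323
    (4,6) via y @ 2.8400
    (3,6) via x @ 3.1870
    (2,6) via x @ 4.3417
    (2,7) via y @ 4.8400  # hit
  → r_4 = 4.8400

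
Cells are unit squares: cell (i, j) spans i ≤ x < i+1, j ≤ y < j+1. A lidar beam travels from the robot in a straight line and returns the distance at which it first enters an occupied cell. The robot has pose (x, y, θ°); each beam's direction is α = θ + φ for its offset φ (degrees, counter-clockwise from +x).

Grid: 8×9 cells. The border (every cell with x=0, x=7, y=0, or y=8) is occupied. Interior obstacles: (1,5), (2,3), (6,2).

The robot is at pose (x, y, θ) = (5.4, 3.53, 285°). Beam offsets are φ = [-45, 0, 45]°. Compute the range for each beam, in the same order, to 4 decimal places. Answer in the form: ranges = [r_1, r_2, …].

ranges = [2.9214, 2.6192, 1.0600]

beam 1: φ=-45°, α=240°
  dir = (cos 240°, sin 240°) = (-0.5000, -0.8660); from cell (5,3)
  next x-line at t=0.8000, next y-line at t=0.6120; Δt_x=2.0000, Δt_y=1.1547
    y: enter (5,2) at t=0.6120
    x: enter (4,2) at t=0.8000
    y: enter (4,1) at t=1.7667
    x: enter (3,1) at t=2.8000
    y: enter (3,0) at t=2.9214 ← occupied
  → r_1 = 2.9214
beam 2: φ=0°, α=285°
  dir = (cos 285°, sin 285°) = (0.2588, -0.9659); from cell (5,3)
  next x-line at t=2.3182, next y-line at t=0.5487; Δt_x=3.8637, Δt_y=1.0353
    y: enter (5,2) at t=0.5487
    y: enter (5,1) at t=1.5840
    x: enter (6,1) at t=2.3182
    y: enter (6,0) at t=2.6192 ← occupied
  → r_2 = 2.6192
beam 3: φ=45°, α=330°
  dir = (cos 330°, sin 330°) = (0.8660, -0.5000); from cell (5,3)
  next x-line at t=0.6928, next y-line at t=1.0600; Δt_x=1.1547, Δt_y=2.0000
    x: enter (6,3) at t=0.6928
    y: enter (6,2) at t=1.0600 ← occupied
  → r_3 = 1.0600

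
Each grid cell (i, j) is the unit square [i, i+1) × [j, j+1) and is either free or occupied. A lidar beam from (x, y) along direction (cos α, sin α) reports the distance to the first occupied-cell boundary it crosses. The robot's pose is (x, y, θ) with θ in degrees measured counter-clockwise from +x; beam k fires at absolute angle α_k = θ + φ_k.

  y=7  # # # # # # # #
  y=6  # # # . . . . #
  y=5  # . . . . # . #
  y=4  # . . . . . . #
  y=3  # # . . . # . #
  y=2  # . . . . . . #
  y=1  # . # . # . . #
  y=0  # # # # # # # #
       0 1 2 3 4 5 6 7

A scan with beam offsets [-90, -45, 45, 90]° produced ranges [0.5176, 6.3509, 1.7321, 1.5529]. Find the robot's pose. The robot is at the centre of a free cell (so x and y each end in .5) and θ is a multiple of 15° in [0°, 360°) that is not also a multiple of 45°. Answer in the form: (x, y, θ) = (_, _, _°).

The pose lattice has 29·16 = 464 candidates. Test each by forward raycasting.
  (5.5, 1.5, 210°): beam 1 = 5.1962 ≠ 0.5176 ✗
  (5.5, 4.5, 30°): beam 1 = 0.5774 ≠ 0.5176 ✗
  (6.5, 1.5, 240°): beam 1 = 6.3509 ≠ 0.5176 ✗
  (6.5, 2.5, 60°): beam 1 = 0.5774 ≠ 0.5176 ✗
  …
  (1.5, 4.5, 15°): r_1=0.5176, r_2=6.3509, r_3=1.7321, r_4=1.5529 — all match ✓
No second candidate reproduces the full scan.

(x, y, θ) = (1.5, 4.5, 15°)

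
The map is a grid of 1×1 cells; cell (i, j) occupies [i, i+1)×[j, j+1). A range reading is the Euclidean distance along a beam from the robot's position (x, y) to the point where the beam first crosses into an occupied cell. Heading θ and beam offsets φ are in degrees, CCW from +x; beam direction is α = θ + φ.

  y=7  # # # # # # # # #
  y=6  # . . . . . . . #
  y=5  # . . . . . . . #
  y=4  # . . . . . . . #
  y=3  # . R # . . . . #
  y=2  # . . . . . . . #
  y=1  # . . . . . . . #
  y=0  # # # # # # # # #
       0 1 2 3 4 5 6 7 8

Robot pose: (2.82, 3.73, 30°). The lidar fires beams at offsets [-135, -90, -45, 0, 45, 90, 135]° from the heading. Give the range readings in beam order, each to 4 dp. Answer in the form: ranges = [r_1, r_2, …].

ranges = [2.8263, 0.3600, 0.1863, 0.2078, 3.3854, 3.6400, 1.8842]

beam 1: φ=-135°, α=255°
  dir = (cos 255°, sin 255°) = (-0.2588, -0.9659); from cell (2,3)
  next x-line at t=3.1682, next y-line at t=0.7558; Δt_x=3.8637, Δt_y=1.0353
    y: enter (2,2) at t=0.7558
    y: enter (2,1) at t=1.7910
    y: enter (2,0) at t=2.8263 ← occupied
  → r_1 = 2.8263
beam 2: φ=-90°, α=300°
  dir = (cos 300°, sin 300°) = (0.5000, -0.8660); from cell (2,3)
  next x-line at t=0.3600, next y-line at t=0.8429; Δt_x=2.0000, Δt_y=1.1547
    x: enter (3,3) at t=0.3600 ← occupied
  → r_2 = 0.3600
beam 3: φ=-45°, α=345°
  dir = (cos 345°, sin 345°) = (0.9659, -0.2588); from cell (2,3)
  next x-line at t=0.1863, next y-line at t=2.8205; Δt_x=1.0353, Δt_y=3.8637
    x: enter (3,3) at t=0.1863 ← occupied
  → r_3 = 0.1863
beam 4: φ=0°, α=30°
  dir = (cos 30°, sin 30°) = (0.8660, 0.5000); from cell (2,3)
  next x-line at t=0.2078, next y-line at t=0.5400; Δt_x=1.1547, Δt_y=2.0000
    x: enter (3,3) at t=0.2078 ← occupied
  → r_4 = 0.2078
beam 5: φ=45°, α=75°
  dir = (cos 75°, sin 75°) = (0.2588, 0.9659); from cell (2,3)
  next x-line at t=0.6955, next y-line at t=0.2795; Δt_x=3.8637, Δt_y=1.0353
    y: enter (2,4) at t=0.2795
    x: enter (3,4) at t=0.6955
    y: enter (3,5) at t=1.3148
    y: enter (3,6) at t=2.3501
    y: enter (3,7) at t=3.3854 ← occupied
  → r_5 = 3.3854
beam 6: φ=90°, α=120°
  dir = (cos 120°, sin 120°) = (-0.5000, 0.8660); from cell (2,3)
  next x-line at t=1.6400, next y-line at t=0.3118; Δt_x=2.0000, Δt_y=1.1547
    y: enter (2,4) at t=0.3118
    y: enter (2,5) at t=1.4665
    x: enter (1,5) at t=1.6400
    y: enter (1,6) at t=2.6212
    x: enter (0,6) at t=3.6400 ← occupied
  → r_6 = 3.6400
beam 7: φ=135°, α=165°
  dir = (cos 165°, sin 165°) = (-0.9659, 0.2588); from cell (2,3)
  next x-line at t=0.8489, next y-line at t=1.0432; Δt_x=1.0353, Δt_y=3.8637
    x: enter (1,3) at t=0.8489
    y: enter (1,4) at t=1.0432
    x: enter (0,4) at t=1.8842 ← occupied
  → r_7 = 1.8842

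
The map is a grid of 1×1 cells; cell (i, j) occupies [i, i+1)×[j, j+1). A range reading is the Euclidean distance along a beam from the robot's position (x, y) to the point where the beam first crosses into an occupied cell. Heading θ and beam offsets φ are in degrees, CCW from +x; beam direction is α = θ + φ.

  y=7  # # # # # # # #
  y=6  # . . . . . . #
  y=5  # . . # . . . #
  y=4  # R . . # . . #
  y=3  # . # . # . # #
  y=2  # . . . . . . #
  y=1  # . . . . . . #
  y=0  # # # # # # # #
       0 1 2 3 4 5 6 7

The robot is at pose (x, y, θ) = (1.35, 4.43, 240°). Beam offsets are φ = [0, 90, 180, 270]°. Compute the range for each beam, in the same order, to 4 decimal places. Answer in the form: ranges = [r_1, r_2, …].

ranges = [0.7000, 0.8600, 2.9676, 0.4041]

beam 1: φ=0°, α=240°
  dir = (cos 240°, sin 240°) = (-0.5000, -0.8660); from cell (1,4)
  next x-line at t=0.7000, next y-line at t=0.4965; Δt_x=2.0000, Δt_y=1.1547
    y: enter (1,3) at t=0.4965
    x: enter (0,3) at t=0.7000 ← occupied
  → r_1 = 0.7000
beam 2: φ=90°, α=330°
  dir = (cos 330°, sin 330°) = (0.8660, -0.5000); from cell (1,4)
  next x-line at t=0.7506, next y-line at t=0.8600; Δt_x=1.1547, Δt_y=2.0000
    x: enter (2,4) at t=0.7506
    y: enter (2,3) at t=0.8600 ← occupied
  → r_2 = 0.8600
beam 3: φ=180°, α=60°
  dir = (cos 60°, sin 60°) = (0.5000, 0.8660); from cell (1,4)
  next x-line at t=1.3000, next y-line at t=0.6582; Δt_x=2.0000, Δt_y=1.1547
    y: enter (1,5) at t=0.6582
    x: enter (2,5) at t=1.3000
    y: enter (2,6) at t=1.8129
    y: enter (2,7) at t=2.9676 ← occupied
  → r_3 = 2.9676
beam 4: φ=270°, α=150°
  dir = (cos 150°, sin 150°) = (-0.8660, 0.5000); from cell (1,4)
  next x-line at t=0.4041, next y-line at t=1.1400; Δt_x=1.1547, Δt_y=2.0000
    x: enter (0,4) at t=0.4041 ← occupied
  → r_4 = 0.4041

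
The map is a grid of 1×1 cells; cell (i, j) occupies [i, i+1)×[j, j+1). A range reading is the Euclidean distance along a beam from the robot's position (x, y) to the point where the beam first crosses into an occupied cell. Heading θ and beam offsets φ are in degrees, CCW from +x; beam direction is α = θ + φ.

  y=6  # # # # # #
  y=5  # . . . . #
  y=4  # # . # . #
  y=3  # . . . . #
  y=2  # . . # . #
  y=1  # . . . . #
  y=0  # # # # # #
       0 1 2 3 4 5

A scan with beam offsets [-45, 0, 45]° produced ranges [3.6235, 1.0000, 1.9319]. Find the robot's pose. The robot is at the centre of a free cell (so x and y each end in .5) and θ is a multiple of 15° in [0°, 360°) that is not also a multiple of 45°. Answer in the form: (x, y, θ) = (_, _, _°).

Candidates: 17 free-cell centres × 16 headings = 272 poses. Raycast each; keep the one whose scan matches to 4 dp.
  (2.5, 4.5, 15°): beam 1 = 0.5774 ≠ 3.6235 ✗
  (4.5, 5.5, 165°): beam 1 = 0.5774 ≠ 3.6235 ✗
  (4.5, 2.5, 255°): beam 1 = 0.5774 ≠ 3.6235 ✗
  (2.5, 5.5, 255°): beam 1 = 1.0000 ≠ 3.6235 ✗
  (2.5, 4.5, 255°): beam 1 = 0.5774 ≠ 3.6235 ✗
  …
  (4.5, 3.5, 240°): r_1=3.6235, r_2=1.0000, r_3=1.9319 — all match ✓
Only this pose fits every beam.

(x, y, θ) = (4.5, 3.5, 240°)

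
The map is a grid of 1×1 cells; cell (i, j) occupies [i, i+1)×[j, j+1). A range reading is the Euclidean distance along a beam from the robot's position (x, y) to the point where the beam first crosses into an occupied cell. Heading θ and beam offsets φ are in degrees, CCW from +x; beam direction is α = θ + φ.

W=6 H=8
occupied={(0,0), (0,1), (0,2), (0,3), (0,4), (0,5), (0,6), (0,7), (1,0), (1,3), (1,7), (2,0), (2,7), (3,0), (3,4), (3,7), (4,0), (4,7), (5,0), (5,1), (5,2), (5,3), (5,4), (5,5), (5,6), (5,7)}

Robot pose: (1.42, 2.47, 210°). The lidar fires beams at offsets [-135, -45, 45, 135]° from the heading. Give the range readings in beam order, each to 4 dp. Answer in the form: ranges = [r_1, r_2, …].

beam 1: φ=-135°, α=75°
  dir = (cos 75°, sin 75°) = (0.2588, 0.9659); from cell (1,2)
  next x-line at t=2.2409, next y-line at t=0.5487; Δt_x=3.8637, Δt_y=1.0353
    y: enter (1,3) at t=0.5487 ← occupied
  → r_1 = 0.5487
beam 2: φ=-45°, α=165°
  dir = (cos 165°, sin 165°) = (-0.9659, 0.2588); from cell (1,2)
  next x-line at t=0.4348, next y-line at t=2.0478; Δt_x=1.0353, Δt_y=3.8637
    x: enter (0,2) at t=0.4348 ← occupied
  → r_2 = 0.4348
beam 3: φ=45°, α=255°
  dir = (cos 255°, sin 255°) = (-0.2588, -0.9659); from cell (1,2)
  next x-line at t=1.6228, next y-line at t=0.4866; Δt_x=3.8637, Δt_y=1.0353
    y: enter (1,1) at t=0.4866
    y: enter (1,0) at t=1.5219 ← occupied
  → r_3 = 1.5219
beam 4: φ=135°, α=345°
  dir = (cos 345°, sin 345°) = (0.9659, -0.2588); from cell (1,2)
  next x-line at t=0.6005, next y-line at t=1.8159; Δt_x=1.0353, Δt_y=3.8637
    x: enter (2,2) at t=0.6005
    x: enter (3,2) at t=1.6357
    y: enter (3,1) at t=1.8159
    x: enter (4,1) at t=2.6710
    x: enter (5,1) at t=3.7063 ← occupied
  → r_4 = 3.7063

ranges = [0.5487, 0.4348, 1.5219, 3.7063]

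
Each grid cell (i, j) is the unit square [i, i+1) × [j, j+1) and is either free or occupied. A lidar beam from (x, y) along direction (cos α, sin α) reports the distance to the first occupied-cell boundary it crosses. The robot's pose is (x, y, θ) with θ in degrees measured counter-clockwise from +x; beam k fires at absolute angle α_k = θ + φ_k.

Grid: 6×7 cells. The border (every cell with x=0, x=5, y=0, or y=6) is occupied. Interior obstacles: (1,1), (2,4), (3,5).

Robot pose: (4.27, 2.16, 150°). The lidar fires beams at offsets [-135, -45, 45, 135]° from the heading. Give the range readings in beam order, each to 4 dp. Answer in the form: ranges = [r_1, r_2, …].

beam 1: φ=-135°, α=15°
  cosα=0.9659 sinα=0.2588 | (4,2) | tMaxX 0.7558 tMaxY 3.2455 | tΔX 1.0353 tΔY 3.8637
    t=0.7558 [x] (5,2) — stop
  → r_1 = 0.7558
beam 2: φ=-45°, α=105°
  cosα=-0.2588 sinα=0.9659 | (4,2) | tMaxX 1.0432 tMaxY 0.8696 | tΔX 3.8637 tΔY 1.0353
    t=0.8696 [y] (4,3)
    t=1.0432 [x] (3,3)
    t=1.9049 [y] (3,4)
    t=2.9402 [y] (3,5) — stop
  → r_2 = 2.9402
beam 3: φ=45°, α=195°
  cosα=-0.9659 sinα=-0.2588 | (4,2) | tMaxX 0.2795 tMaxY 0.6182 | tΔX 1.0353 tΔY 3.8637
    t=0.2795 [x] (3,2)
    t=0.6182 [y] (3,1)
    t=1.3148 [x] (2,1)
    t=2.3501 [x] (1,1) — stop
  → r_3 = 2.3501
beam 4: φ=135°, α=285°
  cosα=0.2588 sinα=-0.9659 | (4,2) | tMaxX 2.8205 tMaxY 0.1656 | tΔX 3.8637 tΔY 1.0353
    t=0.1656 [y] (4,1)
    t=1.2009 [y] (4,0) — stop
  → r_4 = 1.2009

ranges = [0.7558, 2.9402, 2.3501, 1.2009]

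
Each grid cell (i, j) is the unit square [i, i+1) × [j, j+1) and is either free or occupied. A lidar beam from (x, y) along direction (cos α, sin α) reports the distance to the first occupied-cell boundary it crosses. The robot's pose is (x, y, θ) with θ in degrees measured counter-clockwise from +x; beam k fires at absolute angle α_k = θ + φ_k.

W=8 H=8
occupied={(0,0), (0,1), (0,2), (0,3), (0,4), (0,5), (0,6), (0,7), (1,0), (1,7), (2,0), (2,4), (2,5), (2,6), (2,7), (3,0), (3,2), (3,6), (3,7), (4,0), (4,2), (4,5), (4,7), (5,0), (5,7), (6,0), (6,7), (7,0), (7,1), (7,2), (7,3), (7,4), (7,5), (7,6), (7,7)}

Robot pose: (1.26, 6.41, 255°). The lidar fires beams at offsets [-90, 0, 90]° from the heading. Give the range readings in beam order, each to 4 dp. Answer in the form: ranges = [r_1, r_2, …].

beam 1: φ=-90°, α=165°
  dir = (cos 165°, sin 165°) = (-0.9659, 0.2588); from cell (1,6)
  next x-line at t=0.2692, next y-line at t=2.2796; Δt_x=1.0353, Δt_y=3.8637
    x: enter (0,6) at t=0.2692 ← occupied
  → r_1 = 0.2692
beam 2: φ=0°, α=255°
  dir = (cos 255°, sin 255°) = (-0.2588, -0.9659); from cell (1,6)
  next x-line at t=1.0046, next y-line at t=0.4245; Δt_x=3.8637, Δt_y=1.0353
    y: enter (1,5) at t=0.4245
    x: enter (0,5) at t=1.0046 ← occupied
  → r_2 = 1.0046
beam 3: φ=90°, α=345°
  dir = (cos 345°, sin 345°) = (0.9659, -0.2588); from cell (1,6)
  next x-line at t=0.7661, next y-line at t=1.5841; Δt_x=1.0353, Δt_y=3.8637
    x: enter (2,6) at t=0.7661 ← occupied
  → r_3 = 0.7661

ranges = [0.2692, 1.0046, 0.7661]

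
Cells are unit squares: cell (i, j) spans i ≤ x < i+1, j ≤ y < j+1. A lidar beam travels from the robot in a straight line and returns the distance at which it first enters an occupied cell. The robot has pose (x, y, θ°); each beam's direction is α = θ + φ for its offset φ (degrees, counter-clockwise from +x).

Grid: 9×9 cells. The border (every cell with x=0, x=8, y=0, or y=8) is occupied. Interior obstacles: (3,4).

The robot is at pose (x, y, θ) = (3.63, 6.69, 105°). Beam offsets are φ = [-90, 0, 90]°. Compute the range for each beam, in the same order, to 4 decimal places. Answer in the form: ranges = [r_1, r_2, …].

beam 1: φ=-90°, α=15°
  cosα=0.9659 sinα=0.2588 | (3,6) | tMaxX 0.3831 tMaxY 1.1977 | tΔX 1.0353 tΔY 3.8637
    t=0.3831 [x] (4,6)
    t=1.1977 [y] (4,7)
    t=1.4183 [x] (5,7)
    t=2.4536 [x] (6,7)
    t=3.4889 [x] (7,7)
    t=4.5242 [x] (8,7) — stop
  → r_1 = 4.5242
beam 2: φ=0°, α=105°
  cosα=-0.2588 sinα=0.9659 | (3,6) | tMaxX 2.4341 tMaxY 0.3209 | tΔX 3.8637 tΔY 1.0353
    t=0.3209 [y] (3,7)
    t=1.3562 [y] (3,8) — stop
  → r_2 = 1.3562
beam 3: φ=90°, α=195°
  cosα=-0.9659 sinα=-0.2588 | (3,6) | tMaxX 0.6522 tMaxY 2.6660 | tΔX 1.0353 tΔY 3.8637
    t=0.6522 [x] (2,6)
    t=1.6875 [x] (1,6)
    t=2.6660 [y] (1,5)
    t=2.7228 [x] (0,5) — stop
  → r_3 = 2.7228

ranges = [4.5242, 1.3562, 2.7228]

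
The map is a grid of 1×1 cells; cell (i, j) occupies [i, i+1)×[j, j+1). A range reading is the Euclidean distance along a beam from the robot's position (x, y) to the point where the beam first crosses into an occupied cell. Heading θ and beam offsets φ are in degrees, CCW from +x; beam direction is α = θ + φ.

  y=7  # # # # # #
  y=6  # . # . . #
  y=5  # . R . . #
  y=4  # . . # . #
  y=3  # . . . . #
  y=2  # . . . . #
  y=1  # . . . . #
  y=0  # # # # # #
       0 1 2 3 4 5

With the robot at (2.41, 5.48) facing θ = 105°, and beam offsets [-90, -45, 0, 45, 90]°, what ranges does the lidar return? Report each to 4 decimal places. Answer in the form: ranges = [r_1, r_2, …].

beam 1: φ=-90°, α=15°
  d=(0.9659,0.2588)  start (2,5)  tX=0.6108 tY=2.0091  stride 1/|dx|=1.0353 1/|dy|=3.8637
    cross x-line → (3,5), t=0.6108
    cross x-line → (4,5), t=1.6461
    cross y-line → (4,6), t=2.0091
    cross x-line → (5,6), t=2.6814 (wall)
  → r_1 = 2.6814
beam 2: φ=-45°, α=60°
  d=(0.5000,0.8660)  start (2,5)  tX=1.1800 tY=0.6004  stride 1/|dx|=2.0000 1/|dy|=1.1547
    cross y-line → (2,6), t=0.6004 (wall)
  → r_2 = 0.6004
beam 3: φ=0°, α=105°
  d=(-0.2588,0.9659)  start (2,5)  tX=1.5841 tY=0.5383  stride 1/|dx|=3.8637 1/|dy|=1.0353
    cross y-line → (2,6), t=0.5383 (wall)
  → r_3 = 0.5383
beam 4: φ=45°, α=150°
  d=(-0.8660,0.5000)  start (2,5)  tX=0.4734 tY=1.0400  stride 1/|dx|=1.1547 1/|dy|=2.0000
    cross x-line → (1,5), t=0.4734
    cross y-line → (1,6), t=1.0400
    cross x-line → (0,6), t=1.6281 (wall)
  → r_4 = 1.6281
beam 5: φ=90°, α=195°
  d=(-0.9659,-0.2588)  start (2,5)  tX=0.4245 tY=1.8546  stride 1/|dx|=1.0353 1/|dy|=3.8637
    cross x-line → (1,5), t=0.4245
    cross x-line → (0,5), t=1.4597 (wall)
  → r_5 = 1.4597

ranges = [2.6814, 0.6004, 0.5383, 1.6281, 1.4597]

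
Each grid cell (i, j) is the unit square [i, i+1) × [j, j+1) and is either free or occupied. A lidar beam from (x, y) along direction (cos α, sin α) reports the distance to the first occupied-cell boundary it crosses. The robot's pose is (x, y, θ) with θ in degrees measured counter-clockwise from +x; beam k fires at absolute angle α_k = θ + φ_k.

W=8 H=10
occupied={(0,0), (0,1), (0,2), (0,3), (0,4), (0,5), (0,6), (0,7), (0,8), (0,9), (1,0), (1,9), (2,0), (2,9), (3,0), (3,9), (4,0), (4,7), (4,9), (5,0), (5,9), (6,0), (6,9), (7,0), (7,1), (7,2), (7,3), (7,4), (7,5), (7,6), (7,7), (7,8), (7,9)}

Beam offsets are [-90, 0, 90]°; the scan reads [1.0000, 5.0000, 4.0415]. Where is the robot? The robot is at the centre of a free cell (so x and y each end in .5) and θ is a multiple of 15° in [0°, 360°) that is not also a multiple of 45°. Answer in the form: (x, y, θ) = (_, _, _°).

(x, y, θ) = (4.5, 1.5, 60°)

Candidates: 47 free-cell centres × 16 headings = 752 poses. Raycast each; keep the one whose scan matches to 4 dp.
  (6.5, 3.5, 300°): beam 1 = 5.0000 ≠ 1.0000 ✗
  (3.5, 1.5, 345°): beam 1 = 0.5176 ≠ 1.0000 ✗
  (5.5, 8.5, 30°): beam 1 = 3.0000 ≠ 1.0000 ✗
  …
  (4.5, 1.5, 60°): r_1=1.0000, r_2=5.0000, r_3=4.0415 — all match ✓
Only this pose fits every beam.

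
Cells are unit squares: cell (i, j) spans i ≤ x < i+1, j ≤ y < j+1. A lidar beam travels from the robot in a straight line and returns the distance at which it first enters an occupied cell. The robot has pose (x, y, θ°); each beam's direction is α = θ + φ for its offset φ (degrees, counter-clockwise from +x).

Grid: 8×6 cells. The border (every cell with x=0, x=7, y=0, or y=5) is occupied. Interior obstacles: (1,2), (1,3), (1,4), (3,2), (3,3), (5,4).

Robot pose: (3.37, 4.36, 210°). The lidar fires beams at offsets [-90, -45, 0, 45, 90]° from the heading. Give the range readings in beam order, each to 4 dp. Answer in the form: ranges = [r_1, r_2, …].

ranges = [0.7390, 1.4183, 1.5819, 0.3727, 0.4157]

beam 1: φ=-90°, α=120°
  d=(-0.5000,0.8660)  start (3,4)  tX=0.7400 tY=0.7390  stride 1/|dx|=2.0000 1/|dy|=1.1547
    cross y-line → (3,5), t=0.7390 (wall)
  → r_1 = 0.7390
beam 2: φ=-45°, α=165°
  d=(-0.9659,0.2588)  start (3,4)  tX=0.3831 tY=2.4728  stride 1/|dx|=1.0353 1/|dy|=3.8637
    cross x-line → (2,4), t=0.3831
    cross x-line → (1,4), t=1.4183 (wall)
  → r_2 = 1.4183
beam 3: φ=0°, α=210°
  d=(-0.8660,-0.5000)  start (3,4)  tX=0.4272 tY=0.7200  stride 1/|dx|=1.1547 1/|dy|=2.0000
    cross x-line → (2,4), t=0.4272
    cross y-line → (2,3), t=0.7200
    cross x-line → (1,3), t=1.5819 (wall)
  → r_3 = 1.5819
beam 4: φ=45°, α=255°
  d=(-0.2588,-0.9659)  start (3,4)  tX=1.4296 tY=0.3727  stride 1/|dx|=3.8637 1/|dy|=1.0353
    cross y-line → (3,3), t=0.3727 (wall)
  → r_4 = 0.3727
beam 5: φ=90°, α=300°
  d=(0.5000,-0.8660)  start (3,4)  tX=1.2600 tY=0.4157  stride 1/|dx|=2.0000 1/|dy|=1.1547
    cross y-line → (3,3), t=0.4157 (wall)
  → r_5 = 0.4157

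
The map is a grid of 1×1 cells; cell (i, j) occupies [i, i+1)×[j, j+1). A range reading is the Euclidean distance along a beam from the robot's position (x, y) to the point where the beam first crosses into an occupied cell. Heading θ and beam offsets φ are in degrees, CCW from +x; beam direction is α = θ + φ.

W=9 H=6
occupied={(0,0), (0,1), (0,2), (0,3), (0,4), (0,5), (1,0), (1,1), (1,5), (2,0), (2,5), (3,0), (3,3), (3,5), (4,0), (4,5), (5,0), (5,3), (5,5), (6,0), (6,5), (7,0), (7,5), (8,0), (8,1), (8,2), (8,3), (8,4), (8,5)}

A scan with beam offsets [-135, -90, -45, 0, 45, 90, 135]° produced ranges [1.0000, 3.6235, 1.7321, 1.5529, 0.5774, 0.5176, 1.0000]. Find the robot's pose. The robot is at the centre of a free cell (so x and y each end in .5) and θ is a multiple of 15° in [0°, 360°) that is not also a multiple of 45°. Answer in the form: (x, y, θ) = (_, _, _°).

Enumerate (i+0.5, j+0.5, θ) over the 25 free cells and 16 admissible headings. For each, cast all 7 beams and compare to the given ranges.
  (7.5, 2.5, 15°): beam 1 = 1.7321 ≠ 1.0000 ✗
  (4.5, 3.5, 15°): beam 1 = 2.8868 ≠ 1.0000 ✗
  (3.5, 2.5, 60°): beam 1 = 1.5529 ≠ 1.0000 ✗
  …
  (6.5, 4.5, 15°): r_1=1.0000, r_2=3.6235, r_3=1.7321, r_4=1.5529, r_5=0.5774, r_6=0.5176, r_7=1.0000 — all match ✓
No second candidate reproduces the full scan.

(x, y, θ) = (6.5, 4.5, 15°)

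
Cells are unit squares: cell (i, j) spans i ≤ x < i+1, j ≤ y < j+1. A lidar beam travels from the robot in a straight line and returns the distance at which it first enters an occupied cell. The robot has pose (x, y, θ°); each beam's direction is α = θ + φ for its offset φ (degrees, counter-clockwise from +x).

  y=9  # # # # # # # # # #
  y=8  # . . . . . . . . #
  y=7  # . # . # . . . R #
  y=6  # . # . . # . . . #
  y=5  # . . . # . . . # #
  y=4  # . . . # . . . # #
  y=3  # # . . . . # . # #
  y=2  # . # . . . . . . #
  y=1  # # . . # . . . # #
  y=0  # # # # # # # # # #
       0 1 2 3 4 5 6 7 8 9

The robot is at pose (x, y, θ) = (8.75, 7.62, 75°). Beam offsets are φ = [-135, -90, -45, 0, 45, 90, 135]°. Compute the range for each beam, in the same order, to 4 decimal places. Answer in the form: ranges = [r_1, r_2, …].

ranges = [0.5000, 0.2588, 0.2887, 0.9659, 1.5935, 5.3319, 3.1754]

beam 1: φ=-135°, α=300°
  dir = (cos 300°, sin 300°) = (0.5000, -0.8660); from cell (8,7)
  next x-line at t=0.5000, next y-line at t=0.7159; Δt_x=2.0000, Δt_y=1.1547
    x: enter (9,7) at t=0.5000 ← occupied
  → r_1 = 0.5000
beam 2: φ=-90°, α=345°
  dir = (cos 345°, sin 345°) = (0.9659, -0.2588); from cell (8,7)
  next x-line at t=0.2588, next y-line at t=2.3955; Δt_x=1.0353, Δt_y=3.8637
    x: enter (9,7) at t=0.2588 ← occupied
  → r_2 = 0.2588
beam 3: φ=-45°, α=30°
  dir = (cos 30°, sin 30°) = (0.8660, 0.5000); from cell (8,7)
  next x-line at t=0.2887, next y-line at t=0.7600; Δt_x=1.1547, Δt_y=2.0000
    x: enter (9,7) at t=0.2887 ← occupied
  → r_3 = 0.2887
beam 4: φ=0°, α=75°
  dir = (cos 75°, sin 75°) = (0.2588, 0.9659); from cell (8,7)
  next x-line at t=0.9659, next y-line at t=0.3934; Δt_x=3.8637, Δt_y=1.0353
    y: enter (8,8) at t=0.3934
    x: enter (9,8) at t=0.9659 ← occupied
  → r_4 = 0.9659
beam 5: φ=45°, α=120°
  dir = (cos 120°, sin 120°) = (-0.5000, 0.8660); from cell (8,7)
  next x-line at t=1.5000, next y-line at t=0.4388; Δt_x=2.0000, Δt_y=1.1547
    y: enter (8,8) at t=0.4388
    x: enter (7,8) at t=1.5000
    y: enter (7,9) at t=1.5935 ← occupied
  → r_5 = 1.5935
beam 6: φ=90°, α=165°
  dir = (cos 165°, sin 165°) = (-0.9659, 0.2588); from cell (8,7)
  next x-line at t=0.7765, next y-line at t=1.4682; Δt_x=1.0353, Δt_y=3.8637
    x: enter (7,7) at t=0.7765
    y: enter (7,8) at t=1.4682
    x: enter (6,8) at t=1.8117
    x: enter (5,8) at t=2.8470
    x: enter (4,8) at t=3.8823
    x: enter (3,8) at t=4.9176
    y: enter (3,9) at t=5.3319 ← occupied
  → r_6 = 5.3319
beam 7: φ=135°, α=210°
  dir = (cos 210°, sin 210°) = (-0.8660, -0.5000); from cell (8,7)
  next x-line at t=0.8660, next y-line at t=1.2400; Δt_x=1.1547, Δt_y=2.0000
    x: enter (7,7) at t=0.8660
    y: enter (7,6) at t=1.2400
    x: enter (6,6) at t=2.0207
    x: enter (5,6) at t=3.1754 ← occupied
  → r_7 = 3.1754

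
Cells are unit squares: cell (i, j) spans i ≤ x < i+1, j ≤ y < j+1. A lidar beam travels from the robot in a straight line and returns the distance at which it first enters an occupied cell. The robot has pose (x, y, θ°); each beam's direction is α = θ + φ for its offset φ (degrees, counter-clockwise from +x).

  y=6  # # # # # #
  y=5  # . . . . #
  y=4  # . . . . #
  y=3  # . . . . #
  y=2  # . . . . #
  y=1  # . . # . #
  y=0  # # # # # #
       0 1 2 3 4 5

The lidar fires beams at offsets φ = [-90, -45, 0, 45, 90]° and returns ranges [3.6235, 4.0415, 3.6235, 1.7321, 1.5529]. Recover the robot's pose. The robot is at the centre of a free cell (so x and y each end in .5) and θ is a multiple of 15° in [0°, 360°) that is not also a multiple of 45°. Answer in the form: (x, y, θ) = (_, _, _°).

The pose lattice has 19·16 = 304 candidates. Test each by forward raycasting.
  (1.5, 1.5, 240°): beam 1 = 0.5774 ≠ 3.6235 ✗
  (4.5, 2.5, 330°): beam 1 = 1.0000 ≠ 3.6235 ✗
  (3.5, 3.5, 60°): beam 1 = 1.7321 ≠ 3.6235 ✗
  …
  (1.5, 4.5, 15°): r_1=3.6235, r_2=4.0415, r_3=3.6235, r_4=1.7321, r_5=1.5529 — all match ✓
Unique over the lattice → pose = (1.5, 4.5, 15°).

(x, y, θ) = (1.5, 4.5, 15°)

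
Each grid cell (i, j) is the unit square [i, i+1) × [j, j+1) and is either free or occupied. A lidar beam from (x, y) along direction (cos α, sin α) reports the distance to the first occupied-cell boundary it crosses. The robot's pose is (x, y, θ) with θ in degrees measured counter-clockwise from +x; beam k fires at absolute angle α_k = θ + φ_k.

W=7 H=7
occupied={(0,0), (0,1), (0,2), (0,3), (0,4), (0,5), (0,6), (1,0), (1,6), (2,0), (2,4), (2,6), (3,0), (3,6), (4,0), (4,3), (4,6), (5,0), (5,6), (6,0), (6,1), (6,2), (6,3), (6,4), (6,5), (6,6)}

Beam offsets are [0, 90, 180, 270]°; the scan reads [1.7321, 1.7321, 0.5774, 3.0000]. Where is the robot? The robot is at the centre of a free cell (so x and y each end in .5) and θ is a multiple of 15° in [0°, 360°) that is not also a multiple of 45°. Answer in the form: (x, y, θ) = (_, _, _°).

(x, y, θ) = (4.5, 2.5, 300°)

Candidates: 23 free-cell centres × 16 headings = 368 poses. Raycast each; keep the one whose scan matches to 4 dp.
  (5.5, 5.5, 285°): beam 1 = 1.9319 ≠ 1.7321 ✗
  (2.5, 5.5, 285°): beam 1 = 0.5176 ≠ 1.7321 ✗
  (3.5, 5.5, 150°): beam 1 = 1.0000 ≠ 1.7321 ✗
  (3.5, 4.5, 195°): beam 1 = 0.5176 ≠ 1.7321 ✗
  …
  (4.5, 2.5, 300°): r_1=1.7321, r_2=1.7321, r_3=0.5774, r_4=3.0000 — all match ✓
No second candidate reproduces the full scan.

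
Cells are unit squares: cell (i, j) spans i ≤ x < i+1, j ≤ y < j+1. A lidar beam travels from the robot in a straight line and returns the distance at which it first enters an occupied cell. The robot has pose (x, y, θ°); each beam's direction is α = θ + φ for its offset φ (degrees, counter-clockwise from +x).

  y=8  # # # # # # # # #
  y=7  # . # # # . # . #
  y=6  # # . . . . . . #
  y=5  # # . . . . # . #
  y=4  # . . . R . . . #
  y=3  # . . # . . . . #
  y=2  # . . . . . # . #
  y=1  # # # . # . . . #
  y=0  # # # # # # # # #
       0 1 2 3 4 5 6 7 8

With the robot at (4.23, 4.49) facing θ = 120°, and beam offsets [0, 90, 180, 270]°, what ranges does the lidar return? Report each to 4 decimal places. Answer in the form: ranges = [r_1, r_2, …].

ranges = [2.8983, 0.9800, 4.0299, 2.0438]

beam 1: φ=0°, α=120°
  dir = (cos 120°, sin 120°) = (-0.5000, 0.8660); from cell (4,4)
  next x-line at t=0.4600, next y-line at t=0.5889; Δt_x=2.0000, Δt_y=1.1547
    x: enter (3,4) at t=0.4600
    y: enter (3,5) at t=0.5889
    y: enter (3,6) at t=1.7436
    x: enter (2,6) at t=2.4600
    y: enter (2,7) at t=2.8983 ← occupied
  → r_1 = 2.8983
beam 2: φ=90°, α=210°
  dir = (cos 210°, sin 210°) = (-0.8660, -0.5000); from cell (4,4)
  next x-line at t=0.2656, next y-line at t=0.9800; Δt_x=1.1547, Δt_y=2.0000
    x: enter (3,4) at t=0.2656
    y: enter (3,3) at t=0.9800 ← occupied
  → r_2 = 0.9800
beam 3: φ=180°, α=300°
  dir = (cos 300°, sin 300°) = (0.5000, -0.8660); from cell (4,4)
  next x-line at t=1.5400, next y-line at t=0.5658; Δt_x=2.0000, Δt_y=1.1547
    y: enter (4,3) at t=0.5658
    x: enter (5,3) at t=1.5400
    y: enter (5,2) at t=1.7205
    y: enter (5,1) at t=2.8752
    x: enter (6,1) at t=3.5400
    y: enter (6,0) at t=4.0299 ← occupied
  → r_3 = 4.0299
beam 4: φ=270°, α=30°
  dir = (cos 30°, sin 30°) = (0.8660, 0.5000); from cell (4,4)
  next x-line at t=0.8891, next y-line at t=1.0200; Δt_x=1.1547, Δt_y=2.0000
    x: enter (5,4) at t=0.8891
    y: enter (5,5) at t=1.0200
    x: enter (6,5) at t=2.0438 ← occupied
  → r_4 = 2.0438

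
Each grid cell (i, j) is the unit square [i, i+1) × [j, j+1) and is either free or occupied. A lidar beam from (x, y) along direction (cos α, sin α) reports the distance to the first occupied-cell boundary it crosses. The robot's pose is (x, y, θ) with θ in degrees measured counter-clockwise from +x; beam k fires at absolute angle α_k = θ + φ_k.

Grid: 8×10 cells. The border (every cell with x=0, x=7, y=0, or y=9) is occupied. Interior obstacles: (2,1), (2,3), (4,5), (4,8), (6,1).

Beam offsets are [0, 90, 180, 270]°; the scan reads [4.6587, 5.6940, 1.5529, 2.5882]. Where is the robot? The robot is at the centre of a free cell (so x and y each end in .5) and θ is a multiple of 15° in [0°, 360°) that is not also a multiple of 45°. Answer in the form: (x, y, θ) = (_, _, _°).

(x, y, θ) = (5.5, 6.5, 165°)

Candidates: 43 free-cell centres × 16 headings = 688 poses. Raycast each; keep the one whose scan matches to 4 dp.
  (1.5, 6.5, 165°): beam 1 = 0.5176 ≠ 4.6587 ✗
  (3.5, 5.5, 120°): beam 1 = 4.0415 ≠ 4.6587 ✗
  (1.5, 1.5, 60°): beam 1 = 1.7321 ≠ 4.6587 ✗
  …
  (5.5, 6.5, 165°): r_1=4.6587, r_2=5.6940, r_3=1.5529, r_4=2.5882 — all match ✓
Unique over the lattice → pose = (5.5, 6.5, 165°).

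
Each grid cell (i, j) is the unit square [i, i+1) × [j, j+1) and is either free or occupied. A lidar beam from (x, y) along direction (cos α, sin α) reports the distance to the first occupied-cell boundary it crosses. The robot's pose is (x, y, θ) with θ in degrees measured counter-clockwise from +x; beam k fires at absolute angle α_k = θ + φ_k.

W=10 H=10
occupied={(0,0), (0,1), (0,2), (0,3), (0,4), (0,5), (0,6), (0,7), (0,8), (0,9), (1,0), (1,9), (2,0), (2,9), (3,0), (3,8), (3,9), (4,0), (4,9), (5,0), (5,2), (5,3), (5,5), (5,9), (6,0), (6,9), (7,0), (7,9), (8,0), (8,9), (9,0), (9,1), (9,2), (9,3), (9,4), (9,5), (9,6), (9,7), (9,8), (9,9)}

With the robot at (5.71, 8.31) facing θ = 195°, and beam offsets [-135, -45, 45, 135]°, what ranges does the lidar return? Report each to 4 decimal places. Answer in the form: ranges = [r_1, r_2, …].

beam 1: φ=-135°, α=60°
  direction (0.5000, 0.8660); cell (5,8); t to first gridline: x 0.5800, y 0.7967 (then +2.0000 / +1.1547)
    (6,8) via x @ 0.5800
    (6,9) via y @ 0.7967  # hit
  → r_1 = 0.7967
beam 2: φ=-45°, α=150°
  direction (-0.8660, 0.5000); cell (5,8); t to first gridline: x 0.8198, y 1.3800 (then +1.1547 / +2.0000)
    (4,8) via x @ 0.8198
    (4,9) via y @ 1.3800  # hit
  → r_2 = 1.3800
beam 3: φ=45°, α=240°
  direction (-0.5000, -0.8660); cell (5,8); t to first gridline: x 1.4200, y 0.3580 (then +2.0000 / +1.1547)
    (5,7) via y @ 0.3580
    (4,7) via x @ 1.4200
    (4,6) via y @ 1.5127
    (4,5) via y @ 2.6674
    (3,5) via x @ 3.4200
    (3,4) via y @ 3.8221
    (3,3) via y @ 4.9768
    (2,3) via x @ 5.4200
    (2,2) via y @ 6.1315
    (2,1) via y @ 7.2862
    (1,1) via x @ 7.4200
    (1,0) via y @ 8.4409  # hit
  → r_3 = 8.4409
beam 4: φ=135°, α=330°
  direction (0.8660, -0.5000); cell (5,8); t to first gridline: x 0.3349, y 0.6200 (then +1.1547 / +2.0000)
    (6,8) via x @ 0.3349
    (6,7) via y @ 0.6200
    (7,7) via x @ 1.4896
    (7,6) via y @ 2.6200
    (8,6) via x @ 2.6443
    (9,6) via x @ 3.7990  # hit
  → r_4 = 3.7990

ranges = [0.7967, 1.3800, 8.4409, 3.7990]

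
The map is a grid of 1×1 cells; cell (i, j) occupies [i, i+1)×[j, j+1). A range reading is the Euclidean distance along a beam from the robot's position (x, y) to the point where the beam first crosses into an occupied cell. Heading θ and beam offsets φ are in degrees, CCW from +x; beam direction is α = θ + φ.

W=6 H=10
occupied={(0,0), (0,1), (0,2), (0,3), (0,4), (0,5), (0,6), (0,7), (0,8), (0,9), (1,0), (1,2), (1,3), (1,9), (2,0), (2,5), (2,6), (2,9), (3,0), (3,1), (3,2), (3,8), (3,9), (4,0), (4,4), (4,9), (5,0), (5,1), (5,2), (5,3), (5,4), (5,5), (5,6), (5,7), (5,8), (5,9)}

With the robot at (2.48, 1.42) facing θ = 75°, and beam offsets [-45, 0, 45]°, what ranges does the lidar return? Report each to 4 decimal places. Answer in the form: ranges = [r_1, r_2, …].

beam 1: φ=-45°, α=30°
  dir = (cos 30°, sin 30°) = (0.8660, 0.5000); from cell (2,1)
  next x-line at t=0.6004, next y-line at t=1.1600; Δt_x=1.1547, Δt_y=2.0000
    x: enter (3,1) at t=0.6004 ← occupied
  → r_1 = 0.6004
beam 2: φ=0°, α=75°
  dir = (cos 75°, sin 75°) = (0.2588, 0.9659); from cell (2,1)
  next x-line at t=2.0091, next y-line at t=0.6005; Δt_x=3.8637, Δt_y=1.0353
    y: enter (2,2) at t=0.6005
    y: enter (2,3) at t=1.6357
    x: enter (3,3) at t=2.0091
    y: enter (3,4) at t=2.6710
    y: enter (3,5) at t=3.7063
    y: enter (3,6) at t=4.7416
    y: enter (3,7) at t=5.7768
    x: enter (4,7) at t=5.8728
    y: enter (4,8) at t=6.8121
    y: enter (4,9) at t=7.8474 ← occupied
  → r_2 = 7.8474
beam 3: φ=45°, α=120°
  dir = (cos 120°, sin 120°) = (-0.5000, 0.8660); from cell (2,1)
  next x-line at t=0.9600, next y-line at t=0.6697; Δt_x=2.0000, Δt_y=1.1547
    y: enter (2,2) at t=0.6697
    x: enter (1,2) at t=0.9600 ← occupied
  → r_3 = 0.9600

ranges = [0.6004, 7.8474, 0.9600]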